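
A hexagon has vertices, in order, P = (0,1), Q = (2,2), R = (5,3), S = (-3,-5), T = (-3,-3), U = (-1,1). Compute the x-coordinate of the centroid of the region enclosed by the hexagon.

1/35

Apply the shoelace (surveyor's) formula. First the cross-terms c_i = x_i·y_{i+1} − x_{i+1}·y_i:
  -2, -4, -16, -6, -6, -1  ⇒  2A = -35, A = -17.5.
Then Σ (x_i + x_{i+1})·c_i = -3, so x̄ = -3 / (6·(-17.5)) = 1/35.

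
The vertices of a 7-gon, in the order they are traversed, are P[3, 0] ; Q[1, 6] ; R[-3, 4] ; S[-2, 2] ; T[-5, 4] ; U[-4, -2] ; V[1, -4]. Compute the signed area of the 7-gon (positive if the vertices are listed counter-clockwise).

50

Apply the shoelace formula: 2A = Σ (x_i·y_{i+1} − x_{i+1}·y_i), indices taken mod 7.
Σ = (18) + (22) + (2) + (2) + (26) + (18) + (12) = 100
Signed area = Σ/2 = 50 (positive ⇒ counter-clockwise traversal).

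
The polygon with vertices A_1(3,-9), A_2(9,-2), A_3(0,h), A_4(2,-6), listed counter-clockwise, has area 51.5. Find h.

The doubled signed area Σ (x_i y_{i+1} − x_{i+1} y_i) is linear in h.
With h=0 it equals 75; the coefficient of h is 7 (from the two edges through A_3).
So 7·h + 75 = 2·51.5 = 103 ⇒ h = 4.

4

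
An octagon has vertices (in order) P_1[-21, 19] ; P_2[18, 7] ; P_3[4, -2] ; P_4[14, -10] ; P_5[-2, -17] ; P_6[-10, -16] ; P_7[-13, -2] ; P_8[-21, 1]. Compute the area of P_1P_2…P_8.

Apply Gauss's area formula: 2A = Σ (x_i·y_{i+1} − x_{i+1}·y_i), indices taken mod 8.
Σ = (-489) + (-64) + (-12) + (-258) + (-138) + (-188) + (-55) + (-378) = -1582
Area = |Σ|/2 = 791.

791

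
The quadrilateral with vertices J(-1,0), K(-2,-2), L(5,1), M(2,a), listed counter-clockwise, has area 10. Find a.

Write out the shoelace sum; only the two edges meeting at M involve a:
2·Area = [(5·a − 2·1) + (2·0 − (-1)·a)] + 10
       = 6·a + 8 = 20
⇒ a = 2.

2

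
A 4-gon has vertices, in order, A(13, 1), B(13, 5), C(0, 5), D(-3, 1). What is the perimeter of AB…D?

|AB| = √((0)² + (4)²) = √16 = 4
|BC| = √((-13)² + (0)²) = √169 = 13
|CD| = √((-3)² + (-4)²) = √25 = 5
|DA| = √((16)² + (0)²) = √256 = 16
Perimeter = 4 + 13 + 5 + 16 = 38.

38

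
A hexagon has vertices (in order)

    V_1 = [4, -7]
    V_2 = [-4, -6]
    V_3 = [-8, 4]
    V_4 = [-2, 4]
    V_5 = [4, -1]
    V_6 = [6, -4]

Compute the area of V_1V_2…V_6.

95

Apply the shoelace (surveyor's) formula: 2A = Σ (x_i·y_{i+1} − x_{i+1}·y_i), indices taken mod 6.
Σ = (-52) + (-64) + (-24) + (-14) + (-10) + (-26) = -190
Area = |Σ|/2 = 95.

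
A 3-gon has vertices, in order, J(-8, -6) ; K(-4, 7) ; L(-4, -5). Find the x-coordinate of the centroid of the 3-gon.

Apply the shoelace formula. First the cross-terms c_i = x_i·y_{i+1} − x_{i+1}·y_i:
  -80, 48, -16  ⇒  2A = -48, A = -24.
Then Σ (x_i + x_{i+1})·c_i = 768, so x̄ = 768 / (6·(-24)) = -16/3.

-16/3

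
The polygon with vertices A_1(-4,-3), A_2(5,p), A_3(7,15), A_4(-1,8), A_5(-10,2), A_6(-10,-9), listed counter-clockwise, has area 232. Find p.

The doubled signed area Σ (x_i y_{i+1} − x_{i+1} y_i) is linear in p.
With p=0 it equals 343; the coefficient of p is -11 (from the two edges through A_2).
So -11·p + 343 = 2·232 = 464 ⇒ p = -11.

-11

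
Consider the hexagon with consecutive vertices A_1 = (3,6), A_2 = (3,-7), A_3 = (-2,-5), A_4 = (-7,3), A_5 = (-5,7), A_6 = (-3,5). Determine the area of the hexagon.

90

Apply the surveyor's formula: 2A = Σ (x_i·y_{i+1} − x_{i+1}·y_i), indices taken mod 6.
Σ = (-39) + (-29) + (-41) + (-34) + (-4) + (-33) = -180
Area = |Σ|/2 = 90.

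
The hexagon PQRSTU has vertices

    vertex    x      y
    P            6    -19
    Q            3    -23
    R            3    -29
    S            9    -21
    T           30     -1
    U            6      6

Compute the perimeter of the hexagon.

100

|PQ| = √((-3)² + (-4)²) = √25 = 5
|QR| = √((0)² + (-6)²) = √36 = 6
|RS| = √((6)² + (8)²) = √100 = 10
|ST| = √((21)² + (20)²) = √841 = 29
|TU| = √((-24)² + (7)²) = √625 = 25
|UP| = √((0)² + (-25)²) = √625 = 25
Perimeter = 5 + 6 + 10 + 29 + 25 + 25 = 100.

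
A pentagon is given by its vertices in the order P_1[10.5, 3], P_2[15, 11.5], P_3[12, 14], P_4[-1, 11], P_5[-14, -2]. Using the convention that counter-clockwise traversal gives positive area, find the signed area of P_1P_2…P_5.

Apply the surveyor's formula: 2A = Σ (x_i·y_{i+1} − x_{i+1}·y_i), indices taken mod 5.
Σ = (75.75) + (72) + (146) + (156) + (-21) = 428.75
Signed area = Σ/2 = 214.375 (positive ⇒ counter-clockwise traversal).

214.375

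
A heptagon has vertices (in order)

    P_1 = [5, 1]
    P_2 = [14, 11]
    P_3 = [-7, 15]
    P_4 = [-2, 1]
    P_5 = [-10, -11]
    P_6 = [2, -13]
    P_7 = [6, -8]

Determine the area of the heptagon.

321.5

Apply the shoelace formula: 2A = Σ (x_i·y_{i+1} − x_{i+1}·y_i), indices taken mod 7.
Σ = (41) + (287) + (23) + (32) + (152) + (62) + (46) = 643
Area = |Σ|/2 = 321.5.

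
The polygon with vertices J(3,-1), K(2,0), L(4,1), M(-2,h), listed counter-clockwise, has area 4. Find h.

The doubled signed area Σ (x_i y_{i+1} − x_{i+1} y_i) is linear in h.
With h=0 it equals 8; the coefficient of h is 1 (from the two edges through M).
So 1·h + 8 = 2·4 = 8 ⇒ h = 0.

0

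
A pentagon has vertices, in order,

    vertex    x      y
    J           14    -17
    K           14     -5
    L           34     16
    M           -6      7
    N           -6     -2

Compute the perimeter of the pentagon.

|JK| = √((0)² + (12)²) = √144 = 12
|KL| = √((20)² + (21)²) = √841 = 29
|LM| = √((-40)² + (-9)²) = √1681 = 41
|MN| = √((0)² + (-9)²) = √81 = 9
|NJ| = √((20)² + (-15)²) = √625 = 25
Perimeter = 12 + 29 + 41 + 9 + 25 = 116.

116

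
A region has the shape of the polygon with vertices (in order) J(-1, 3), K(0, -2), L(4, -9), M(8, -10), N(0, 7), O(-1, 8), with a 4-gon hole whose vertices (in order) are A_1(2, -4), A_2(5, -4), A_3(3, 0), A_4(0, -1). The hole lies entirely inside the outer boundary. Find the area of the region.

43.5

Outer boundary:
Apply Gauss's area formula: 2A = Σ (x_i·y_{i+1} − x_{i+1}·y_i), indices taken mod 6.
Σ = (2) + (8) + (32) + (56) + (7) + (5) = 110
Area = |Σ|/2 = 55.
Hole:
Apply the shoelace formula: 2A = Σ (x_i·y_{i+1} − x_{i+1}·y_i), indices taken mod 4.
Σ = (12) + (12) + (-3) + (2) = 23
Area = |Σ|/2 = 11.5.
Net area = 55 − 11.5 = 43.5.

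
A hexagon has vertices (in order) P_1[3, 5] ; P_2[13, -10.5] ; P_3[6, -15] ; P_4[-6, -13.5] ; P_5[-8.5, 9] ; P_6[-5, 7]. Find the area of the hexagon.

Apply Gauss's area formula: 2A = Σ (x_i·y_{i+1} − x_{i+1}·y_i), indices taken mod 6.
Σ = (-96.5) + (-132) + (-171) + (-168.75) + (-14.5) + (-46) = -628.75
Area = |Σ|/2 = 314.375.

314.375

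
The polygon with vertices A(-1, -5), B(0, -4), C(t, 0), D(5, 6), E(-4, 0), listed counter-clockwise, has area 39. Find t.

The doubled signed area Σ (x_i y_{i+1} − x_{i+1} y_i) is linear in t.
With t=0 it equals 48; the coefficient of t is 10 (from the two edges through C).
So 10·t + 48 = 2·39 = 78 ⇒ t = 3.

3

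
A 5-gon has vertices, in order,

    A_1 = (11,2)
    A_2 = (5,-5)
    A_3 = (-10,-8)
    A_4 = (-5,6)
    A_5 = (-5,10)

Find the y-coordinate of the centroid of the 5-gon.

Apply the shoelace (surveyor's) formula. First the cross-terms c_i = x_i·y_{i+1} − x_{i+1}·y_i:
  -65, -90, -100, -20, -120  ⇒  2A = -395, A = -197.5.
Then Σ (y_i + y_{i+1})·c_i = -195, so ȳ = -195 / (6·(-197.5)) = 13/79.

13/79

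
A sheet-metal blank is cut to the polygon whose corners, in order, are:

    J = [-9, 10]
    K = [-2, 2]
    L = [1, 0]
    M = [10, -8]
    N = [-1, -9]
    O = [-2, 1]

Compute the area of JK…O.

68

Apply the surveyor's formula: 2A = Σ (x_i·y_{i+1} − x_{i+1}·y_i), indices taken mod 6.
Σ = (2) + (-2) + (-8) + (-98) + (-19) + (-11) = -136
Area = |Σ|/2 = 68.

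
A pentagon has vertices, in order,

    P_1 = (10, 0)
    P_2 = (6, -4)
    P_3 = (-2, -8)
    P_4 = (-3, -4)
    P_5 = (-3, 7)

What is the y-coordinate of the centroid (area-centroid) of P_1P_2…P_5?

Apply the surveyor's formula. First the cross-terms c_i = x_i·y_{i+1} − x_{i+1}·y_i:
  -40, -56, -16, -33, -70  ⇒  2A = -215, A = -107.5.
Then Σ (y_i + y_{i+1})·c_i = 435, so ȳ = 435 / (6·(-107.5)) = -29/43.

-29/43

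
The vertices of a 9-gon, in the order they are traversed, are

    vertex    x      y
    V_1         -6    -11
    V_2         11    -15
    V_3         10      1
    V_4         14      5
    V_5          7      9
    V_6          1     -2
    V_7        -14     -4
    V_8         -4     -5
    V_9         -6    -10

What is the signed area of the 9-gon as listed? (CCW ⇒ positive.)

Cross-terms: 211, 161, 36, 91, -23, -32, 54, 10, 6  ⇒  Σ = 514
Signed area = Σ/2 = 257 (positive ⇒ counter-clockwise traversal).

257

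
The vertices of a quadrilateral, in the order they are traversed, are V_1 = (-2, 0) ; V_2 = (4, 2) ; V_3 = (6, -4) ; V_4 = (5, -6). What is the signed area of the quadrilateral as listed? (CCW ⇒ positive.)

Apply Gauss's area formula: 2A = Σ (x_i·y_{i+1} − x_{i+1}·y_i), indices taken mod 4.
Σ = (-4) + (-28) + (-16) + (-12) = -60
Signed area = Σ/2 = -30 (negative ⇒ clockwise traversal).

-30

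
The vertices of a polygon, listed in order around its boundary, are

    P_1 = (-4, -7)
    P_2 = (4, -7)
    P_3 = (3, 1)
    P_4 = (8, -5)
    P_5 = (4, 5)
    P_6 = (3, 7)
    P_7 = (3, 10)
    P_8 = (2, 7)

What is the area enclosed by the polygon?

77.5

P_1→P_2: (-4)(-7) − (4)(-7) = 56
P_2→P_3: (4)(1) − (3)(-7) = 25
P_3→P_4: (3)(-5) − (8)(1) = -23
P_4→P_5: (8)(5) − (4)(-5) = 60
P_5→P_6: (4)(7) − (3)(5) = 13
P_6→P_7: (3)(10) − (3)(7) = 9
P_7→P_8: (3)(7) − (2)(10) = 1
P_8→P_1: (2)(-7) − (-4)(7) = 14
Σ = 155
Area = |Σ|/2 = 77.5.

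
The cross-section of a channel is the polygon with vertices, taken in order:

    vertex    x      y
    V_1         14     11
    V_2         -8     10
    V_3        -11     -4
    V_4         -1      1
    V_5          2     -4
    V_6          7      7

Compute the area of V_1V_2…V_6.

189

Apply Gauss's area formula: 2A = Σ (x_i·y_{i+1} − x_{i+1}·y_i), indices taken mod 6.
Σ = (228) + (142) + (-15) + (2) + (42) + (-21) = 378
Area = |Σ|/2 = 189.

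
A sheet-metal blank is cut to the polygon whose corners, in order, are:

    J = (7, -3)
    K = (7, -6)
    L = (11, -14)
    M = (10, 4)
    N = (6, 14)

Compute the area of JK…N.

Apply the surveyor's formula: 2A = Σ (x_i·y_{i+1} − x_{i+1}·y_i), indices taken mod 5.
J→K: (7)(-6) − (7)(-3) = -21
K→L: (7)(-14) − (11)(-6) = -32
L→M: (11)(4) − (10)(-14) = 184
M→N: (10)(14) − (6)(4) = 116
N→J: (6)(-3) − (7)(14) = -116
Σ = 131
Area = |Σ|/2 = 65.5.

65.5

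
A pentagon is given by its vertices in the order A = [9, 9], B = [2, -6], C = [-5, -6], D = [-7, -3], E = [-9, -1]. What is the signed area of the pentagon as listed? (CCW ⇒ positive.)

Apply the shoelace (surveyor's) formula: 2A = Σ (x_i·y_{i+1} − x_{i+1}·y_i), indices taken mod 5.
Cross-terms: -72, -42, -27, -20, -72  ⇒  Σ = -233
Signed area = Σ/2 = -116.5 (negative ⇒ clockwise traversal).

-116.5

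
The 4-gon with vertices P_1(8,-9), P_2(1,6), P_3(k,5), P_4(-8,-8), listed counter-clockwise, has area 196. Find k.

Write out the shoelace sum; only the two edges meeting at P_3 involve k:
2·Area = [(1·5 − k·6) + (k·(-8) − (-8)·5)] + 193
       = -14·k + 238 = 392
⇒ k = -11.

-11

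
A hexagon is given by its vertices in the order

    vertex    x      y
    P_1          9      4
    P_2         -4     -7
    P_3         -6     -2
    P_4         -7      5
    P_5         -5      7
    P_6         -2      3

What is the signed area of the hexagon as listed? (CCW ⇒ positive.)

Apply Gauss's area formula: 2A = Σ (x_i·y_{i+1} − x_{i+1}·y_i), indices taken mod 6.
Cross-terms: -47, -34, -44, -24, -1, -35  ⇒  Σ = -185
Signed area = Σ/2 = -92.5 (negative ⇒ clockwise traversal).

-92.5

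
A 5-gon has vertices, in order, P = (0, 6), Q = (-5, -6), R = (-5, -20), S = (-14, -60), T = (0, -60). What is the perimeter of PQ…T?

|PQ| = √((-5)² + (-12)²) = √169 = 13
|QR| = √((0)² + (-14)²) = √196 = 14
|RS| = √((-9)² + (-40)²) = √1681 = 41
|ST| = √((14)² + (0)²) = √196 = 14
|TP| = √((0)² + (66)²) = √4356 = 66
Perimeter = 13 + 14 + 41 + 14 + 66 = 148.

148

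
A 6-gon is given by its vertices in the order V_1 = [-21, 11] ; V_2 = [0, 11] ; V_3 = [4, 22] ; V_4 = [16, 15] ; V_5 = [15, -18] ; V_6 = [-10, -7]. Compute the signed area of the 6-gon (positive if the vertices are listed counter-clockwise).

-811

V_1→V_2: (-21)(11) − (0)(11) = -231
V_2→V_3: (0)(22) − (4)(11) = -44
V_3→V_4: (4)(15) − (16)(22) = -292
V_4→V_5: (16)(-18) − (15)(15) = -513
V_5→V_6: (15)(-7) − (-10)(-18) = -285
V_6→V_1: (-10)(11) − (-21)(-7) = -257
Σ = -1622
Signed area = Σ/2 = -811 (negative ⇒ clockwise traversal).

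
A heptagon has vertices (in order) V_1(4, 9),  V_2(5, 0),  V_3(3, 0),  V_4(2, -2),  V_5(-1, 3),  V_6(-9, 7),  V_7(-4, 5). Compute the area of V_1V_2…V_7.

Apply the shoelace formula: 2A = Σ (x_i·y_{i+1} − x_{i+1}·y_i), indices taken mod 7.
Σ = (-45) + (0) + (-6) + (4) + (20) + (-17) + (-56) = -100
Area = |Σ|/2 = 50.

50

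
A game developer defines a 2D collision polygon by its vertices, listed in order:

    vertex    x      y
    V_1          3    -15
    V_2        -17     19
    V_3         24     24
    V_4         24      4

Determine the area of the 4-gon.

Σ = (-198) + (-864) + (-480) + (-372) = -1914
Area = |Σ|/2 = 957.

957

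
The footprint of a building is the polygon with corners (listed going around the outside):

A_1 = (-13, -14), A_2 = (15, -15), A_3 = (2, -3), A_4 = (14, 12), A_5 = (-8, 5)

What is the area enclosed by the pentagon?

Σ = (405) + (-15) + (66) + (166) + (177) = 799
Area = |Σ|/2 = 399.5.

399.5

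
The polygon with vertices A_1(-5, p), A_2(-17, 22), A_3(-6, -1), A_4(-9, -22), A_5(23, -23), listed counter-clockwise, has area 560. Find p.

9

Write out the shoelace sum; only the two edges meeting at A_1 involve p:
2·Area = [(23·p − (-5)·(-23)) + ((-5)·22 − (-17)·p)] + 985
       = 40·p + 760 = 1120
⇒ p = 9.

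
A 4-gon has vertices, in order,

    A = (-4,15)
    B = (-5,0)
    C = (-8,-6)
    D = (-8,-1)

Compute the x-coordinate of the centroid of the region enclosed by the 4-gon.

-1063/177

Apply Gauss's area formula. First the cross-terms c_i = x_i·y_{i+1} − x_{i+1}·y_i:
  75, 30, -40, -124  ⇒  2A = -59, A = -29.5.
Then Σ (x_i + x_{i+1})·c_i = 1063, so x̄ = 1063 / (6·(-29.5)) = -1063/177.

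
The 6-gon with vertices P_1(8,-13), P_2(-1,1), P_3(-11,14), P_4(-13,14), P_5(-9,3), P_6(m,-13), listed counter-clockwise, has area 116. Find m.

6

The doubled signed area Σ (x_i y_{i+1} − x_{i+1} y_i) is linear in m.
With m=0 it equals 328; the coefficient of m is -16 (from the two edges through P_6).
So -16·m + 328 = 2·116 = 232 ⇒ m = 6.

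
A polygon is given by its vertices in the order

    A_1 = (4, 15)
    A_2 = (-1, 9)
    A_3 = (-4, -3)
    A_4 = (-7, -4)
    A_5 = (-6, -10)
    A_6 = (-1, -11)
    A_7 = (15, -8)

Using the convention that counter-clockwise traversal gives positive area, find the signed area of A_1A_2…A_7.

308.5

Σ = (51) + (39) + (-5) + (46) + (56) + (173) + (257) = 617
Signed area = Σ/2 = 308.5 (positive ⇒ counter-clockwise traversal).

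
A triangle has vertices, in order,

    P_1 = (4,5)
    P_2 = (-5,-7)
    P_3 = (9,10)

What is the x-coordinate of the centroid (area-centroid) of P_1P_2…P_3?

Apply the shoelace (surveyor's) formula. First the cross-terms c_i = x_i·y_{i+1} − x_{i+1}·y_i:
  -3, 13, 5  ⇒  2A = 15, A = 7.5.
Then Σ (x_i + x_{i+1})·c_i = 120, so x̄ = 120 / (6·7.5) = 8/3.

8/3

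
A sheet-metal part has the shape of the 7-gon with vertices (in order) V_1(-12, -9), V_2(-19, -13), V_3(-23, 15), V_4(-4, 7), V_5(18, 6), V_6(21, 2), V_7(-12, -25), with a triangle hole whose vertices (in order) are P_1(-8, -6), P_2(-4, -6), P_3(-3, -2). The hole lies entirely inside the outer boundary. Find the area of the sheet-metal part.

Outer boundary:
V_1→V_2: (-12)(-13) − (-19)(-9) = -15
V_2→V_3: (-19)(15) − (-23)(-13) = -584
V_3→V_4: (-23)(7) − (-4)(15) = -101
V_4→V_5: (-4)(6) − (18)(7) = -150
V_5→V_6: (18)(2) − (21)(6) = -90
V_6→V_7: (21)(-25) − (-12)(2) = -501
V_7→V_1: (-12)(-9) − (-12)(-25) = -192
Σ = -1633
Area = |Σ|/2 = 816.5.
Hole:
Apply the shoelace (surveyor's) formula: 2A = Σ (x_i·y_{i+1} − x_{i+1}·y_i), indices taken mod 3.
Σ = (24) + (-10) + (2) = 16
Area = |Σ|/2 = 8.
Net area = 816.5 − 8 = 808.5.

808.5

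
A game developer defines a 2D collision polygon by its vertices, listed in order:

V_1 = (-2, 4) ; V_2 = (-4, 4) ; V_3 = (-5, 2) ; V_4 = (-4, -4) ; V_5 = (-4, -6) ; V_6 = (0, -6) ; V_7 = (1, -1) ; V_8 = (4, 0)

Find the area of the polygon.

53

Σ = (8) + (12) + (28) + (8) + (24) + (6) + (4) + (16) = 106
Area = |Σ|/2 = 53.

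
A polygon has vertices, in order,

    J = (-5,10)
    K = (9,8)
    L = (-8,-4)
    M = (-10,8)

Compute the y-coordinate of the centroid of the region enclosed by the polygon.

Apply Gauss's area formula. First the cross-terms c_i = x_i·y_{i+1} − x_{i+1}·y_i:
  -130, 28, -104, -60  ⇒  2A = -266, A = -133.
Then Σ (y_i + y_{i+1})·c_i = -3724, so ȳ = -3724 / (6·(-133)) = 14/3.

14/3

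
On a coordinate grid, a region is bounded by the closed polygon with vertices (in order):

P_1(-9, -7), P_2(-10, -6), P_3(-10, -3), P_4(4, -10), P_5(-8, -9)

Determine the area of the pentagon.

P_1→P_2: (-9)(-6) − (-10)(-7) = -16
P_2→P_3: (-10)(-3) − (-10)(-6) = -30
P_3→P_4: (-10)(-10) − (4)(-3) = 112
P_4→P_5: (4)(-9) − (-8)(-10) = -116
P_5→P_1: (-8)(-7) − (-9)(-9) = -25
Σ = -75
Area = |Σ|/2 = 37.5.

37.5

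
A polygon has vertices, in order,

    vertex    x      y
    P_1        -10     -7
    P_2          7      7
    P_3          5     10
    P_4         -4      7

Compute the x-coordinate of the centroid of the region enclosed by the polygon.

-74/51

Apply the shoelace (surveyor's) formula. First the cross-terms c_i = x_i·y_{i+1} − x_{i+1}·y_i:
  -21, 35, 75, 98  ⇒  2A = 187, A = 93.5.
Then Σ (x_i + x_{i+1})·c_i = -814, so x̄ = -814 / (6·93.5) = -74/51.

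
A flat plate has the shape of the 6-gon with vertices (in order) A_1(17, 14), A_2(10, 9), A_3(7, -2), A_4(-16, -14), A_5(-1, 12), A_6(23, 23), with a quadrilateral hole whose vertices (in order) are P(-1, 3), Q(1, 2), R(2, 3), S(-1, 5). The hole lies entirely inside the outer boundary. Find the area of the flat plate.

382.5

Outer boundary:
A_1→A_2: (17)(9) − (10)(14) = 13
A_2→A_3: (10)(-2) − (7)(9) = -83
A_3→A_4: (7)(-14) − (-16)(-2) = -130
A_4→A_5: (-16)(12) − (-1)(-14) = -206
A_5→A_6: (-1)(23) − (23)(12) = -299
A_6→A_1: (23)(14) − (17)(23) = -69
Σ = -774
Area = |Σ|/2 = 387.
Hole:
Apply the shoelace formula: 2A = Σ (x_i·y_{i+1} − x_{i+1}·y_i), indices taken mod 4.
Σ = (-5) + (-1) + (13) + (2) = 9
Area = |Σ|/2 = 4.5.
Net area = 387 − 4.5 = 382.5.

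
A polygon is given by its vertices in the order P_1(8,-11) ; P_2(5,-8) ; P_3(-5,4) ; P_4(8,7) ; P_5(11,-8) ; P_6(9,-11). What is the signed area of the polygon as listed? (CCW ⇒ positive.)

-148.5

Apply the surveyor's formula: 2A = Σ (x_i·y_{i+1} − x_{i+1}·y_i), indices taken mod 6.
P_1→P_2: (8)(-8) − (5)(-11) = -9
P_2→P_3: (5)(4) − (-5)(-8) = -20
P_3→P_4: (-5)(7) − (8)(4) = -67
P_4→P_5: (8)(-8) − (11)(7) = -141
P_5→P_6: (11)(-11) − (9)(-8) = -49
P_6→P_1: (9)(-11) − (8)(-11) = -11
Σ = -297
Signed area = Σ/2 = -148.5 (negative ⇒ clockwise traversal).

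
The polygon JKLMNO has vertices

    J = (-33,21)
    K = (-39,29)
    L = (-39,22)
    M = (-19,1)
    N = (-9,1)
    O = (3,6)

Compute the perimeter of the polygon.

|JK| = √((-6)² + (8)²) = √100 = 10
|KL| = √((0)² + (-7)²) = √49 = 7
|LM| = √((20)² + (-21)²) = √841 = 29
|MN| = √((10)² + (0)²) = √100 = 10
|NO| = √((12)² + (5)²) = √169 = 13
|OJ| = √((-36)² + (15)²) = √1521 = 39
Perimeter = 10 + 7 + 29 + 10 + 13 + 39 = 108.

108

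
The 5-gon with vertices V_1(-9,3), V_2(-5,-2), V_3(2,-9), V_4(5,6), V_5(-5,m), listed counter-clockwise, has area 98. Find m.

Write out the shoelace sum; only the two edges meeting at V_5 involve m:
2·Area = [(5·m − (-5)·6) + ((-5)·3 − (-9)·m)] + 139
       = 14·m + 154 = 196
⇒ m = 3.

3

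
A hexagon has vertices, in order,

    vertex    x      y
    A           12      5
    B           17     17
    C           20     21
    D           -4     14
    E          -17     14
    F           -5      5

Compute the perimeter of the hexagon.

88

|AB| = √((5)² + (12)²) = √169 = 13
|BC| = √((3)² + (4)²) = √25 = 5
|CD| = √((-24)² + (-7)²) = √625 = 25
|DE| = √((-13)² + (0)²) = √169 = 13
|EF| = √((12)² + (-9)²) = √225 = 15
|FA| = √((17)² + (0)²) = √289 = 17
Perimeter = 13 + 5 + 25 + 13 + 15 + 17 = 88.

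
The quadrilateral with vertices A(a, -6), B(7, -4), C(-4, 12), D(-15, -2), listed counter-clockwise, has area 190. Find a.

4

Write out the shoelace sum; only the two edges meeting at A involve a:
2·Area = [((-15)·(-6) − a·(-2)) + (a·(-4) − 7·(-6))] + 256
       = -2·a + 388 = 380
⇒ a = 4.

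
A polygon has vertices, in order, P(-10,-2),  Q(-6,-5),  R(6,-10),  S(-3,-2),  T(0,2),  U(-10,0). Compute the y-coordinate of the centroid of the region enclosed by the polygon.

-139/45

Apply Gauss's area formula. First the cross-terms c_i = x_i·y_{i+1} − x_{i+1}·y_i:
  38, 90, -42, -6, 20, 20  ⇒  2A = 120, A = 60.
Then Σ (y_i + y_{i+1})·c_i = -1112, so ȳ = -1112 / (6·60) = -139/45.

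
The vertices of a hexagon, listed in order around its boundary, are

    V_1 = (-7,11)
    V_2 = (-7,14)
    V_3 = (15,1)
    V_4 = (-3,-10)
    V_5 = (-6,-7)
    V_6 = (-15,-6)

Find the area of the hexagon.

Σ = (-21) + (-217) + (-147) + (-39) + (-69) + (-207) = -700
Area = |Σ|/2 = 350.

350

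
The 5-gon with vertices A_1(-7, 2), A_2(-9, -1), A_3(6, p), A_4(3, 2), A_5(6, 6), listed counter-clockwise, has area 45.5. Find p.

1

The doubled signed area Σ (x_i y_{i+1} − x_{i+1} y_i) is linear in p.
With p=0 it equals 103; the coefficient of p is -12 (from the two edges through A_3).
So -12·p + 103 = 2·45.5 = 91 ⇒ p = 1.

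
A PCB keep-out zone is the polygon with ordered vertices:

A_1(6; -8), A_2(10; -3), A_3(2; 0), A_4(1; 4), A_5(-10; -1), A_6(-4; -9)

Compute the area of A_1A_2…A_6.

143.5

Apply the shoelace formula: 2A = Σ (x_i·y_{i+1} − x_{i+1}·y_i), indices taken mod 6.
Σ = (62) + (6) + (8) + (39) + (86) + (86) = 287
Area = |Σ|/2 = 143.5.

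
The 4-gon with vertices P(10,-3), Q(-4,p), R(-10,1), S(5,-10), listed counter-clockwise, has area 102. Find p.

The doubled signed area Σ (x_i y_{i+1} − x_{i+1} y_i) is linear in p.
With p=0 it equals 164; the coefficient of p is 20 (from the two edges through Q).
So 20·p + 164 = 2·102 = 204 ⇒ p = 2.

2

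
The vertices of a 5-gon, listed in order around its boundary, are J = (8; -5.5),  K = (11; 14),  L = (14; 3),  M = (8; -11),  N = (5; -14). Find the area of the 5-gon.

70.5

J→K: (8)(14) − (11)(-5.5) = 172.5
K→L: (11)(3) − (14)(14) = -163
L→M: (14)(-11) − (8)(3) = -178
M→N: (8)(-14) − (5)(-11) = -57
N→J: (5)(-5.5) − (8)(-14) = 84.5
Σ = -141
Area = |Σ|/2 = 70.5.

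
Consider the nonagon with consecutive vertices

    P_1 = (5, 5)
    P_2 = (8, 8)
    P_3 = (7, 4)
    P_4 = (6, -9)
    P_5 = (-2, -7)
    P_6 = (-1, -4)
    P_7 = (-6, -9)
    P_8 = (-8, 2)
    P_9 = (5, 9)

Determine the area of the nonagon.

185.5

Apply Gauss's area formula: 2A = Σ (x_i·y_{i+1} − x_{i+1}·y_i), indices taken mod 9.
Σ = (0) + (-24) + (-87) + (-60) + (1) + (-15) + (-84) + (-82) + (-20) = -371
Area = |Σ|/2 = 185.5.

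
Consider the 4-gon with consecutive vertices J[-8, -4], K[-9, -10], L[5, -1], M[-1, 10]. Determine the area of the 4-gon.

118

Apply the shoelace (surveyor's) formula: 2A = Σ (x_i·y_{i+1} − x_{i+1}·y_i), indices taken mod 4.
Σ = (44) + (59) + (49) + (84) = 236
Area = |Σ|/2 = 118.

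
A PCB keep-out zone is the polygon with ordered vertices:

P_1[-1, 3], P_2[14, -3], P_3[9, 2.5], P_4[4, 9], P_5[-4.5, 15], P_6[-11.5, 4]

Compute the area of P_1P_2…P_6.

159.25

Apply the shoelace (surveyor's) formula: 2A = Σ (x_i·y_{i+1} − x_{i+1}·y_i), indices taken mod 6.
P_1→P_2: (-1)(-3) − (14)(3) = -39
P_2→P_3: (14)(2.5) − (9)(-3) = 62
P_3→P_4: (9)(9) − (4)(2.5) = 71
P_4→P_5: (4)(15) − (-4.5)(9) = 100.5
P_5→P_6: (-4.5)(4) − (-11.5)(15) = 154.5
P_6→P_1: (-11.5)(3) − (-1)(4) = -30.5
Σ = 318.5
Area = |Σ|/2 = 159.25.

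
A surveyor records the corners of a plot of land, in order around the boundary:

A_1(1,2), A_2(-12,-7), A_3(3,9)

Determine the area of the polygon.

Apply Gauss's area formula: 2A = Σ (x_i·y_{i+1} − x_{i+1}·y_i), indices taken mod 3.
Cross-terms: 17, -87, -3  ⇒  Σ = -73
Area = |Σ|/2 = 36.5.

36.5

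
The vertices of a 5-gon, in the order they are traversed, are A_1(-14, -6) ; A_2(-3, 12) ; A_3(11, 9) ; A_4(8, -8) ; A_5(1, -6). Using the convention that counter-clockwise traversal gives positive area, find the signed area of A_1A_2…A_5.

Apply the surveyor's formula: 2A = Σ (x_i·y_{i+1} − x_{i+1}·y_i), indices taken mod 5.
A_1→A_2: (-14)(12) − (-3)(-6) = -186
A_2→A_3: (-3)(9) − (11)(12) = -159
A_3→A_4: (11)(-8) − (8)(9) = -160
A_4→A_5: (8)(-6) − (1)(-8) = -40
A_5→A_1: (1)(-6) − (-14)(-6) = -90
Σ = -635
Signed area = Σ/2 = -317.5 (negative ⇒ clockwise traversal).

-317.5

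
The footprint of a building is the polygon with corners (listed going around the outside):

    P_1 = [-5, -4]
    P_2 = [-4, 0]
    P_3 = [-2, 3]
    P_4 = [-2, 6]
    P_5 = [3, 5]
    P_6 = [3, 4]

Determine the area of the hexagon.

28.5

P_1→P_2: (-5)(0) − (-4)(-4) = -16
P_2→P_3: (-4)(3) − (-2)(0) = -12
P_3→P_4: (-2)(6) − (-2)(3) = -6
P_4→P_5: (-2)(5) − (3)(6) = -28
P_5→P_6: (3)(4) − (3)(5) = -3
P_6→P_1: (3)(-4) − (-5)(4) = 8
Σ = -57
Area = |Σ|/2 = 28.5.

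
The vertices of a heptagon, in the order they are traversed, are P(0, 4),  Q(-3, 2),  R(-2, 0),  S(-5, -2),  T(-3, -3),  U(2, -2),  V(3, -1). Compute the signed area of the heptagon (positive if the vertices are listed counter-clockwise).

Apply the shoelace (surveyor's) formula: 2A = Σ (x_i·y_{i+1} − x_{i+1}·y_i), indices taken mod 7.
P→Q: (0)(2) − (-3)(4) = 12
Q→R: (-3)(0) − (-2)(2) = 4
R→S: (-2)(-2) − (-5)(0) = 4
S→T: (-5)(-3) − (-3)(-2) = 9
T→U: (-3)(-2) − (2)(-3) = 12
U→V: (2)(-1) − (3)(-2) = 4
V→P: (3)(4) − (0)(-1) = 12
Σ = 57
Signed area = Σ/2 = 28.5 (positive ⇒ counter-clockwise traversal).

28.5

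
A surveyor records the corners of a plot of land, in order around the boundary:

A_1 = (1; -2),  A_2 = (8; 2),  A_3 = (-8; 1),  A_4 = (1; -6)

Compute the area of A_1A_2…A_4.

Cross-terms: 18, 24, 47, 4  ⇒  Σ = 93
Area = |Σ|/2 = 46.5.

46.5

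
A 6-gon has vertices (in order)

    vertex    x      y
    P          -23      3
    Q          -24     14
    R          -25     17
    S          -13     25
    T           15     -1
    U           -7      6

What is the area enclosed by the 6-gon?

437

Apply the shoelace (surveyor's) formula: 2A = Σ (x_i·y_{i+1} − x_{i+1}·y_i), indices taken mod 6.
Cross-terms: -250, -58, -404, -362, 83, 117  ⇒  Σ = -874
Area = |Σ|/2 = 437.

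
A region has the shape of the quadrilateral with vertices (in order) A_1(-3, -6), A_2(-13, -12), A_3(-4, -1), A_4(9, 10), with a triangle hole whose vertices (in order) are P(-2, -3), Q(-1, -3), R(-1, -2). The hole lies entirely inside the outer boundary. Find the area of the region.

65.5

Outer boundary:
Σ = (-42) + (-35) + (-31) + (-24) = -132
Area = |Σ|/2 = 66.
Hole:
Apply the shoelace (surveyor's) formula: 2A = Σ (x_i·y_{i+1} − x_{i+1}·y_i), indices taken mod 3.
Σ = (3) + (-1) + (-1) = 1
Area = |Σ|/2 = 0.5.
Net area = 66 − 0.5 = 65.5.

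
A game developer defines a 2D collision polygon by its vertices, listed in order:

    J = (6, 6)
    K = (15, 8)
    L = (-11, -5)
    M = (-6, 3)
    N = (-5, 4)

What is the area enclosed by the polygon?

Apply Gauss's area formula: 2A = Σ (x_i·y_{i+1} − x_{i+1}·y_i), indices taken mod 5.
Σ = (-42) + (13) + (-63) + (-9) + (-54) = -155
Area = |Σ|/2 = 77.5.

77.5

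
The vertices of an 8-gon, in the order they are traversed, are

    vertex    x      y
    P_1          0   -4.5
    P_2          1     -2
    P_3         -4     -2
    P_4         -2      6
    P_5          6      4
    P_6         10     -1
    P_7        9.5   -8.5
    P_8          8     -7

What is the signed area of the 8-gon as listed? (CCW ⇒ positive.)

Apply Gauss's area formula: 2A = Σ (x_i·y_{i+1} − x_{i+1}·y_i), indices taken mod 8.
P_1→P_2: (0)(-2) − (1)(-4.5) = 4.5
P_2→P_3: (1)(-2) − (-4)(-2) = -10
P_3→P_4: (-4)(6) − (-2)(-2) = -28
P_4→P_5: (-2)(4) − (6)(6) = -44
P_5→P_6: (6)(-1) − (10)(4) = -46
P_6→P_7: (10)(-8.5) − (9.5)(-1) = -75.5
P_7→P_8: (9.5)(-7) − (8)(-8.5) = 1.5
P_8→P_1: (8)(-4.5) − (0)(-7) = -36
Σ = -233.5
Signed area = Σ/2 = -116.75 (negative ⇒ clockwise traversal).

-116.75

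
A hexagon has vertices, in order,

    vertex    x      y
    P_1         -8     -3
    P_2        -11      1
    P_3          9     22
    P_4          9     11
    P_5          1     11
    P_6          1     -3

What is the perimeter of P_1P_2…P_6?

|P_1P_2| = √((-3)² + (4)²) = √25 = 5
|P_2P_3| = √((20)² + (21)²) = √841 = 29
|P_3P_4| = √((0)² + (-11)²) = √121 = 11
|P_4P_5| = √((-8)² + (0)²) = √64 = 8
|P_5P_6| = √((0)² + (-14)²) = √196 = 14
|P_6P_1| = √((-9)² + (0)²) = √81 = 9
Perimeter = 5 + 29 + 11 + 8 + 14 + 9 = 76.

76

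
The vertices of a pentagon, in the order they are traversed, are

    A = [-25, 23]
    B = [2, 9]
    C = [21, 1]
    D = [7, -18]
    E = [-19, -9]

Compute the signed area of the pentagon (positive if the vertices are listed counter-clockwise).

Apply the shoelace formula: 2A = Σ (x_i·y_{i+1} − x_{i+1}·y_i), indices taken mod 5.
Σ = (-271) + (-187) + (-385) + (-405) + (-662) = -1910
Signed area = Σ/2 = -955 (negative ⇒ clockwise traversal).

-955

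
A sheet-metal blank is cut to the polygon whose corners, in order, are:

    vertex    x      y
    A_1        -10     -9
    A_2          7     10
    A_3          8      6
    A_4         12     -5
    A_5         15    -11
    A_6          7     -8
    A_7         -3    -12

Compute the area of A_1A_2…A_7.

244

A_1→A_2: (-10)(10) − (7)(-9) = -37
A_2→A_3: (7)(6) − (8)(10) = -38
A_3→A_4: (8)(-5) − (12)(6) = -112
A_4→A_5: (12)(-11) − (15)(-5) = -57
A_5→A_6: (15)(-8) − (7)(-11) = -43
A_6→A_7: (7)(-12) − (-3)(-8) = -108
A_7→A_1: (-3)(-9) − (-10)(-12) = -93
Σ = -488
Area = |Σ|/2 = 244.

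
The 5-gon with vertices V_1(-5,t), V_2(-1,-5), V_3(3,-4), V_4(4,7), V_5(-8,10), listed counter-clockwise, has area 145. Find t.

-9

The doubled signed area Σ (x_i y_{i+1} − x_{i+1} y_i) is linear in t.
With t=0 it equals 227; the coefficient of t is -7 (from the two edges through V_1).
So -7·t + 227 = 2·145 = 290 ⇒ t = -9.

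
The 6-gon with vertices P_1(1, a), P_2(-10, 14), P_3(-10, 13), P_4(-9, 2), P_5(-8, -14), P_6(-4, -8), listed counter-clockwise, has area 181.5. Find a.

The doubled signed area Σ (x_i y_{i+1} − x_{i+1} y_i) is linear in a.
With a=0 it equals 279; the coefficient of a is 6 (from the two edges through P_1).
So 6·a + 279 = 2·181.5 = 363 ⇒ a = 14.

14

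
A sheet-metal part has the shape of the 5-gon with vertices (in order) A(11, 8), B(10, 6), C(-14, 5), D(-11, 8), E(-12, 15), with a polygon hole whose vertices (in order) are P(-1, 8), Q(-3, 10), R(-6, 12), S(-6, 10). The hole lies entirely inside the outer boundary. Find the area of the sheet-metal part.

Outer boundary:
Σ = (-14) + (134) + (-57) + (-69) + (-261) = -267
Area = |Σ|/2 = 133.5.
Hole:
Cross-terms: 14, 24, 12, -38  ⇒  Σ = 12
Area = |Σ|/2 = 6.
Net area = 133.5 − 6 = 127.5.

127.5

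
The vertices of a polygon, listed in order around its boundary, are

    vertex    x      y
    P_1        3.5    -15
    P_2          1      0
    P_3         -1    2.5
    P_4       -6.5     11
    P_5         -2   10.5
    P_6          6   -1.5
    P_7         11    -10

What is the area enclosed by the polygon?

Apply the shoelace formula: 2A = Σ (x_i·y_{i+1} − x_{i+1}·y_i), indices taken mod 7.
Cross-terms: 15, 2.5, 5.25, -46.25, -60, -43.5, -130  ⇒  Σ = -257
Area = |Σ|/2 = 128.5.

128.5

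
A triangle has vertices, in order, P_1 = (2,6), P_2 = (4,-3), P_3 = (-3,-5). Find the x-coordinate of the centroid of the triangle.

1

Apply Gauss's area formula. First the cross-terms c_i = x_i·y_{i+1} − x_{i+1}·y_i:
  -30, -29, -8  ⇒  2A = -67, A = -33.5.
Then Σ (x_i + x_{i+1})·c_i = -201, so x̄ = -201 / (6·(-33.5)) = 1.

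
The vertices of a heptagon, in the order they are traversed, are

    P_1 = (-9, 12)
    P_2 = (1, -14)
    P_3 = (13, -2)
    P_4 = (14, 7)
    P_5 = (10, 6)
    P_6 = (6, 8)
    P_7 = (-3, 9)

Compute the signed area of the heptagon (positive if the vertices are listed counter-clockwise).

297

Apply the surveyor's formula: 2A = Σ (x_i·y_{i+1} − x_{i+1}·y_i), indices taken mod 7.
Σ = (114) + (180) + (119) + (14) + (44) + (78) + (45) = 594
Signed area = Σ/2 = 297 (positive ⇒ counter-clockwise traversal).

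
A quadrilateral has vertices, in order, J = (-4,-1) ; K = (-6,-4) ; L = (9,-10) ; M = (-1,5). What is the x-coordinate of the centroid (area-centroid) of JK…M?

121/162

Apply Gauss's area formula. First the cross-terms c_i = x_i·y_{i+1} − x_{i+1}·y_i:
  10, 96, 35, 21  ⇒  2A = 162, A = 81.
Then Σ (x_i + x_{i+1})·c_i = 363, so x̄ = 363 / (6·81) = 121/162.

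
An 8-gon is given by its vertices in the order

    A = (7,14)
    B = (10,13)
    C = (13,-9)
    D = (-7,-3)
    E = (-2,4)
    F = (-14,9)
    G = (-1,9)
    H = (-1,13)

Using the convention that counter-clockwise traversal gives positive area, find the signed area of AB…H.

-316

Apply Gauss's area formula: 2A = Σ (x_i·y_{i+1} − x_{i+1}·y_i), indices taken mod 8.
Cross-terms: -49, -259, -102, -34, 38, -117, -4, -105  ⇒  Σ = -632
Signed area = Σ/2 = -316 (negative ⇒ clockwise traversal).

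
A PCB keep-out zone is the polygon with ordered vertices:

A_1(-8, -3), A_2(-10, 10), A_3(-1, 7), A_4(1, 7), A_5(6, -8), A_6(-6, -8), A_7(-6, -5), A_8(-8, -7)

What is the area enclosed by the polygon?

Cross-terms: -110, -60, -14, -50, -96, -18, 2, -32  ⇒  Σ = -378
Area = |Σ|/2 = 189.

189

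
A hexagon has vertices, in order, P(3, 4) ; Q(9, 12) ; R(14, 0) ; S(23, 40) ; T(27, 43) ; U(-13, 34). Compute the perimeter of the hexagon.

144

|PQ| = √((6)² + (8)²) = √100 = 10
|QR| = √((5)² + (-12)²) = √169 = 13
|RS| = √((9)² + (40)²) = √1681 = 41
|ST| = √((4)² + (3)²) = √25 = 5
|TU| = √((-40)² + (-9)²) = √1681 = 41
|UP| = √((16)² + (-30)²) = √1156 = 34
Perimeter = 10 + 13 + 41 + 5 + 41 + 34 = 144.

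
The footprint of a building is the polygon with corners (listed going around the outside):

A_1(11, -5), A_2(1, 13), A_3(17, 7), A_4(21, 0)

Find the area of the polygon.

Σ = (148) + (-214) + (-147) + (-105) = -318
Area = |Σ|/2 = 159.

159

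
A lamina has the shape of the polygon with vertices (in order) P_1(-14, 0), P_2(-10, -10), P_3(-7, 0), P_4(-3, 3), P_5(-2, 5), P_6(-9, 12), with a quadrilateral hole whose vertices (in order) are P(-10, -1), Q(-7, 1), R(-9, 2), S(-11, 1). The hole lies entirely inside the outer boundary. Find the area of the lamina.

Outer boundary:
Apply the shoelace formula: 2A = Σ (x_i·y_{i+1} − x_{i+1}·y_i), indices taken mod 6.
Σ = (140) + (-70) + (-21) + (-9) + (21) + (168) = 229
Area = |Σ|/2 = 114.5.
Hole:
Apply the surveyor's formula: 2A = Σ (x_i·y_{i+1} − x_{i+1}·y_i), indices taken mod 4.
P→Q: (-10)(1) − (-7)(-1) = -17
Q→R: (-7)(2) − (-9)(1) = -5
R→S: (-9)(1) − (-11)(2) = 13
S→P: (-11)(-1) − (-10)(1) = 21
Σ = 12
Area = |Σ|/2 = 6.
Net area = 114.5 − 6 = 108.5.

108.5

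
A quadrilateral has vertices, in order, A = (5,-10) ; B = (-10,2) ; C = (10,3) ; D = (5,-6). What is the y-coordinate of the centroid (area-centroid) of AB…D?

Apply the shoelace formula. First the cross-terms c_i = x_i·y_{i+1} − x_{i+1}·y_i:
  -90, -50, -75, -20  ⇒  2A = -235, A = -117.5.
Then Σ (y_i + y_{i+1})·c_i = 1015, so ȳ = 1015 / (6·(-117.5)) = -203/141.

-203/141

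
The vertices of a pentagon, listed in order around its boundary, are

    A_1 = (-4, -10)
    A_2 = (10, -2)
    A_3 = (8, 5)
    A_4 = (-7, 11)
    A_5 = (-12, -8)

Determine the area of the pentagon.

Σ = (108) + (66) + (123) + (188) + (88) = 573
Area = |Σ|/2 = 286.5.

286.5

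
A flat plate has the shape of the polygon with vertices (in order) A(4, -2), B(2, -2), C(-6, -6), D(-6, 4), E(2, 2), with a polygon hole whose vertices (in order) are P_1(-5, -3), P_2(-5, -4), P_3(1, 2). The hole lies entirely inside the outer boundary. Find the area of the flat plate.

57

Outer boundary:
Apply the surveyor's formula: 2A = Σ (x_i·y_{i+1} − x_{i+1}·y_i), indices taken mod 5.
Σ = (-4) + (-24) + (-60) + (-20) + (-12) = -120
Area = |Σ|/2 = 60.
Hole:
Apply the shoelace formula: 2A = Σ (x_i·y_{i+1} − x_{i+1}·y_i), indices taken mod 3.
Σ = (5) + (-6) + (7) = 6
Area = |Σ|/2 = 3.
Net area = 60 − 3 = 57.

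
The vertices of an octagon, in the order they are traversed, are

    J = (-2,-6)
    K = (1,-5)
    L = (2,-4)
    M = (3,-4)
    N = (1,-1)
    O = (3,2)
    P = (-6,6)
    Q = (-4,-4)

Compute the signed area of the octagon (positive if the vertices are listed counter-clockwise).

Σ = (16) + (6) + (4) + (1) + (5) + (30) + (48) + (16) = 126
Signed area = Σ/2 = 63 (positive ⇒ counter-clockwise traversal).

63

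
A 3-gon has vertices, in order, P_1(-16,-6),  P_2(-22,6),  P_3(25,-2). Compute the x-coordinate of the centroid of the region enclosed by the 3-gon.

-13/3

Apply the surveyor's formula. First the cross-terms c_i = x_i·y_{i+1} − x_{i+1}·y_i:
  -228, -106, -182  ⇒  2A = -516, A = -258.
Then Σ (x_i + x_{i+1})·c_i = 6708, so x̄ = 6708 / (6·(-258)) = -13/3.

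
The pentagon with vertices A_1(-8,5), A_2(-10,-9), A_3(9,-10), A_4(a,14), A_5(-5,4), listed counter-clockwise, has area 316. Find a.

Write out the shoelace sum; only the two edges meeting at A_4 involve a:
2·Area = [(9·14 − a·(-10)) + (a·4 − (-5)·14)] + 310
       = 14·a + 506 = 632
⇒ a = 9.

9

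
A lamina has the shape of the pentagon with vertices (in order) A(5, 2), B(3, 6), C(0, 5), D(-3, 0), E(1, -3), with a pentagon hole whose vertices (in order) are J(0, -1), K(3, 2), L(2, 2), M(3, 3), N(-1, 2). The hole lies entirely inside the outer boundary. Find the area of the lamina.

32.5

Outer boundary:
Apply the surveyor's formula: 2A = Σ (x_i·y_{i+1} − x_{i+1}·y_i), indices taken mod 5.
Σ = (24) + (15) + (15) + (9) + (17) = 80
Area = |Σ|/2 = 40.
Hole:
Apply the shoelace (surveyor's) formula: 2A = Σ (x_i·y_{i+1} − x_{i+1}·y_i), indices taken mod 5.
Σ = (3) + (2) + (0) + (9) + (1) = 15
Area = |Σ|/2 = 7.5.
Net area = 40 − 7.5 = 32.5.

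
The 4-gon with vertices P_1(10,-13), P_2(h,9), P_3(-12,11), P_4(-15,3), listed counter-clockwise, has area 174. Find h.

The doubled signed area Σ (x_i y_{i+1} − x_{i+1} y_i) is linear in h.
With h=0 it equals 492; the coefficient of h is 24 (from the two edges through P_2).
So 24·h + 492 = 2·174 = 348 ⇒ h = -6.

-6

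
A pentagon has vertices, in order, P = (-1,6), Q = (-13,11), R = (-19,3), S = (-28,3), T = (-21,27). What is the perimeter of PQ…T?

|PQ| = √((-12)² + (5)²) = √169 = 13
|QR| = √((-6)² + (-8)²) = √100 = 10
|RS| = √((-9)² + (0)²) = √81 = 9
|ST| = √((7)² + (24)²) = √625 = 25
|TP| = √((20)² + (-21)²) = √841 = 29
Perimeter = 13 + 10 + 9 + 25 + 29 = 86.

86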